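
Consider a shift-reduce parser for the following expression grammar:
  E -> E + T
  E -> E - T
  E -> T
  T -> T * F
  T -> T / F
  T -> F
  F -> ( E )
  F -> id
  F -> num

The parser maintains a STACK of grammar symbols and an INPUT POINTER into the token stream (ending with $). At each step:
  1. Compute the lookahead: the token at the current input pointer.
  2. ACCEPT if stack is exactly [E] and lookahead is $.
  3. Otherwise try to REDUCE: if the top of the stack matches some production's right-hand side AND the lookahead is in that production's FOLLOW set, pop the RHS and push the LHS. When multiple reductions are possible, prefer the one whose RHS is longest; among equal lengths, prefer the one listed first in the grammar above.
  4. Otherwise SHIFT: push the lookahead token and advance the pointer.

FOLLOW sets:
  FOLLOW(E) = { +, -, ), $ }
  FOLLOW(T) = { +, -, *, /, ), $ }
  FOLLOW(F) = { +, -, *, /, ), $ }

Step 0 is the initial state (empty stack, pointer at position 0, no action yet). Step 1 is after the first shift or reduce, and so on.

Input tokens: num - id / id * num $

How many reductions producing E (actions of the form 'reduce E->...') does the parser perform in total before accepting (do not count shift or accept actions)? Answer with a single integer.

Step 1: shift num. Stack=[num] ptr=1 lookahead=- remaining=[- id / id * num $]
Step 2: reduce F->num. Stack=[F] ptr=1 lookahead=- remaining=[- id / id * num $]
Step 3: reduce T->F. Stack=[T] ptr=1 lookahead=- remaining=[- id / id * num $]
Step 4: reduce E->T. Stack=[E] ptr=1 lookahead=- remaining=[- id / id * num $]
Step 5: shift -. Stack=[E -] ptr=2 lookahead=id remaining=[id / id * num $]
Step 6: shift id. Stack=[E - id] ptr=3 lookahead=/ remaining=[/ id * num $]
Step 7: reduce F->id. Stack=[E - F] ptr=3 lookahead=/ remaining=[/ id * num $]
Step 8: reduce T->F. Stack=[E - T] ptr=3 lookahead=/ remaining=[/ id * num $]
Step 9: shift /. Stack=[E - T /] ptr=4 lookahead=id remaining=[id * num $]
Step 10: shift id. Stack=[E - T / id] ptr=5 lookahead=* remaining=[* num $]
Step 11: reduce F->id. Stack=[E - T / F] ptr=5 lookahead=* remaining=[* num $]
Step 12: reduce T->T / F. Stack=[E - T] ptr=5 lookahead=* remaining=[* num $]
Step 13: shift *. Stack=[E - T *] ptr=6 lookahead=num remaining=[num $]
Step 14: shift num. Stack=[E - T * num] ptr=7 lookahead=$ remaining=[$]
Step 15: reduce F->num. Stack=[E - T * F] ptr=7 lookahead=$ remaining=[$]
Step 16: reduce T->T * F. Stack=[E - T] ptr=7 lookahead=$ remaining=[$]
Step 17: reduce E->E - T. Stack=[E] ptr=7 lookahead=$ remaining=[$]
Step 18: accept. Stack=[E] ptr=7 lookahead=$ remaining=[$]

Answer: 2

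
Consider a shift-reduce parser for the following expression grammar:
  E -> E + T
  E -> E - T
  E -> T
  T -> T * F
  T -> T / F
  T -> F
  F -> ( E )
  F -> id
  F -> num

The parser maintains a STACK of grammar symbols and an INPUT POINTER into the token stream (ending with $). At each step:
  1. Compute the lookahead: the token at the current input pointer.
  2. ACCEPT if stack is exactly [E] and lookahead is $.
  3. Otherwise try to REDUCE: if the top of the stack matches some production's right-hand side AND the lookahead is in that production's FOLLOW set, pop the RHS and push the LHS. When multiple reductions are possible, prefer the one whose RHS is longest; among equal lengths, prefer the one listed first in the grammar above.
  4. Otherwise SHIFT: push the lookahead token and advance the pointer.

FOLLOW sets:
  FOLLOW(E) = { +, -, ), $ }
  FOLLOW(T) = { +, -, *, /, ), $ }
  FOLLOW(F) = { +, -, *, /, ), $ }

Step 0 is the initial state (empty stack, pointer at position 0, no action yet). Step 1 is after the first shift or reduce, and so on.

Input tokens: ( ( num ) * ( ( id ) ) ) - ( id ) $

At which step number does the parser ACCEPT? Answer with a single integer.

Step 1: shift (. Stack=[(] ptr=1 lookahead=( remaining=[( num ) * ( ( id ) ) ) - ( id ) $]
Step 2: shift (. Stack=[( (] ptr=2 lookahead=num remaining=[num ) * ( ( id ) ) ) - ( id ) $]
Step 3: shift num. Stack=[( ( num] ptr=3 lookahead=) remaining=[) * ( ( id ) ) ) - ( id ) $]
Step 4: reduce F->num. Stack=[( ( F] ptr=3 lookahead=) remaining=[) * ( ( id ) ) ) - ( id ) $]
Step 5: reduce T->F. Stack=[( ( T] ptr=3 lookahead=) remaining=[) * ( ( id ) ) ) - ( id ) $]
Step 6: reduce E->T. Stack=[( ( E] ptr=3 lookahead=) remaining=[) * ( ( id ) ) ) - ( id ) $]
Step 7: shift ). Stack=[( ( E )] ptr=4 lookahead=* remaining=[* ( ( id ) ) ) - ( id ) $]
Step 8: reduce F->( E ). Stack=[( F] ptr=4 lookahead=* remaining=[* ( ( id ) ) ) - ( id ) $]
Step 9: reduce T->F. Stack=[( T] ptr=4 lookahead=* remaining=[* ( ( id ) ) ) - ( id ) $]
Step 10: shift *. Stack=[( T *] ptr=5 lookahead=( remaining=[( ( id ) ) ) - ( id ) $]
Step 11: shift (. Stack=[( T * (] ptr=6 lookahead=( remaining=[( id ) ) ) - ( id ) $]
Step 12: shift (. Stack=[( T * ( (] ptr=7 lookahead=id remaining=[id ) ) ) - ( id ) $]
Step 13: shift id. Stack=[( T * ( ( id] ptr=8 lookahead=) remaining=[) ) ) - ( id ) $]
Step 14: reduce F->id. Stack=[( T * ( ( F] ptr=8 lookahead=) remaining=[) ) ) - ( id ) $]
Step 15: reduce T->F. Stack=[( T * ( ( T] ptr=8 lookahead=) remaining=[) ) ) - ( id ) $]
Step 16: reduce E->T. Stack=[( T * ( ( E] ptr=8 lookahead=) remaining=[) ) ) - ( id ) $]
Step 17: shift ). Stack=[( T * ( ( E )] ptr=9 lookahead=) remaining=[) ) - ( id ) $]
Step 18: reduce F->( E ). Stack=[( T * ( F] ptr=9 lookahead=) remaining=[) ) - ( id ) $]
Step 19: reduce T->F. Stack=[( T * ( T] ptr=9 lookahead=) remaining=[) ) - ( id ) $]
Step 20: reduce E->T. Stack=[( T * ( E] ptr=9 lookahead=) remaining=[) ) - ( id ) $]
Step 21: shift ). Stack=[( T * ( E )] ptr=10 lookahead=) remaining=[) - ( id ) $]
Step 22: reduce F->( E ). Stack=[( T * F] ptr=10 lookahead=) remaining=[) - ( id ) $]
Step 23: reduce T->T * F. Stack=[( T] ptr=10 lookahead=) remaining=[) - ( id ) $]
Step 24: reduce E->T. Stack=[( E] ptr=10 lookahead=) remaining=[) - ( id ) $]
Step 25: shift ). Stack=[( E )] ptr=11 lookahead=- remaining=[- ( id ) $]
Step 26: reduce F->( E ). Stack=[F] ptr=11 lookahead=- remaining=[- ( id ) $]
Step 27: reduce T->F. Stack=[T] ptr=11 lookahead=- remaining=[- ( id ) $]
Step 28: reduce E->T. Stack=[E] ptr=11 lookahead=- remaining=[- ( id ) $]
Step 29: shift -. Stack=[E -] ptr=12 lookahead=( remaining=[( id ) $]
Step 30: shift (. Stack=[E - (] ptr=13 lookahead=id remaining=[id ) $]
Step 31: shift id. Stack=[E - ( id] ptr=14 lookahead=) remaining=[) $]
Step 32: reduce F->id. Stack=[E - ( F] ptr=14 lookahead=) remaining=[) $]
Step 33: reduce T->F. Stack=[E - ( T] ptr=14 lookahead=) remaining=[) $]
Step 34: reduce E->T. Stack=[E - ( E] ptr=14 lookahead=) remaining=[) $]
Step 35: shift ). Stack=[E - ( E )] ptr=15 lookahead=$ remaining=[$]
Step 36: reduce F->( E ). Stack=[E - F] ptr=15 lookahead=$ remaining=[$]
Step 37: reduce T->F. Stack=[E - T] ptr=15 lookahead=$ remaining=[$]
Step 38: reduce E->E - T. Stack=[E] ptr=15 lookahead=$ remaining=[$]
Step 39: accept. Stack=[E] ptr=15 lookahead=$ remaining=[$]

Answer: 39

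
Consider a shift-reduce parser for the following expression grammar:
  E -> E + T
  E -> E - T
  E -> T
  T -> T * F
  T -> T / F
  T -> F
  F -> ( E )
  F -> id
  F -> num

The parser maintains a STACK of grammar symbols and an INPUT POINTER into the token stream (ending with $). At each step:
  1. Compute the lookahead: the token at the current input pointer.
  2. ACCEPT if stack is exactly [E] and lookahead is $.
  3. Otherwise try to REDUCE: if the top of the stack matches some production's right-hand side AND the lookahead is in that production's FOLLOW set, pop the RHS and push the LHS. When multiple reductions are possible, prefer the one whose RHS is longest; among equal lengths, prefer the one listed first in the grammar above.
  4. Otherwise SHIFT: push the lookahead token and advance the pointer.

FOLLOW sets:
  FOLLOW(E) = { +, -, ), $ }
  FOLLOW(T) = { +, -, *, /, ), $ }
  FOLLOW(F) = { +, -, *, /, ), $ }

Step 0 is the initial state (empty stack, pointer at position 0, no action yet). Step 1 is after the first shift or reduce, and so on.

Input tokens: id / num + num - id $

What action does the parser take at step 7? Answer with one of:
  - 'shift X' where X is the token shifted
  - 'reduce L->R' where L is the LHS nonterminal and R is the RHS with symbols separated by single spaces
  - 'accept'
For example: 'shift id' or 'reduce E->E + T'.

Answer: reduce T->T / F

Derivation:
Step 1: shift id. Stack=[id] ptr=1 lookahead=/ remaining=[/ num + num - id $]
Step 2: reduce F->id. Stack=[F] ptr=1 lookahead=/ remaining=[/ num + num - id $]
Step 3: reduce T->F. Stack=[T] ptr=1 lookahead=/ remaining=[/ num + num - id $]
Step 4: shift /. Stack=[T /] ptr=2 lookahead=num remaining=[num + num - id $]
Step 5: shift num. Stack=[T / num] ptr=3 lookahead=+ remaining=[+ num - id $]
Step 6: reduce F->num. Stack=[T / F] ptr=3 lookahead=+ remaining=[+ num - id $]
Step 7: reduce T->T / F. Stack=[T] ptr=3 lookahead=+ remaining=[+ num - id $]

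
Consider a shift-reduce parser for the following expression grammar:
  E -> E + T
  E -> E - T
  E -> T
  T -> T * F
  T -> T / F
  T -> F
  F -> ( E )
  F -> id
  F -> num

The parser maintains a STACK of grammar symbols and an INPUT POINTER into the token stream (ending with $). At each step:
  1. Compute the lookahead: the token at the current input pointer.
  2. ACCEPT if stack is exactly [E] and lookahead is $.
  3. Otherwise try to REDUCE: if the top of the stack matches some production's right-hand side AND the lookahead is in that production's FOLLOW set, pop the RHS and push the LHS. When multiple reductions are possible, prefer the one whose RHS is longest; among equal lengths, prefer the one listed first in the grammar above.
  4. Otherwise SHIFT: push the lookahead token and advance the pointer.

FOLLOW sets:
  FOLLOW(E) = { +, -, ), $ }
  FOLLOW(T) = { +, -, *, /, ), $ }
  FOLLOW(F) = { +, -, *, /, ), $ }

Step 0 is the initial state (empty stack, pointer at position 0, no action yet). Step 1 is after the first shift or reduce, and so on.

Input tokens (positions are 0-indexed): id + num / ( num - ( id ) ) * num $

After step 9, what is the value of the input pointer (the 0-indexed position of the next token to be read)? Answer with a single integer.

Step 1: shift id. Stack=[id] ptr=1 lookahead=+ remaining=[+ num / ( num - ( id ) ) * num $]
Step 2: reduce F->id. Stack=[F] ptr=1 lookahead=+ remaining=[+ num / ( num - ( id ) ) * num $]
Step 3: reduce T->F. Stack=[T] ptr=1 lookahead=+ remaining=[+ num / ( num - ( id ) ) * num $]
Step 4: reduce E->T. Stack=[E] ptr=1 lookahead=+ remaining=[+ num / ( num - ( id ) ) * num $]
Step 5: shift +. Stack=[E +] ptr=2 lookahead=num remaining=[num / ( num - ( id ) ) * num $]
Step 6: shift num. Stack=[E + num] ptr=3 lookahead=/ remaining=[/ ( num - ( id ) ) * num $]
Step 7: reduce F->num. Stack=[E + F] ptr=3 lookahead=/ remaining=[/ ( num - ( id ) ) * num $]
Step 8: reduce T->F. Stack=[E + T] ptr=3 lookahead=/ remaining=[/ ( num - ( id ) ) * num $]
Step 9: shift /. Stack=[E + T /] ptr=4 lookahead=( remaining=[( num - ( id ) ) * num $]

Answer: 4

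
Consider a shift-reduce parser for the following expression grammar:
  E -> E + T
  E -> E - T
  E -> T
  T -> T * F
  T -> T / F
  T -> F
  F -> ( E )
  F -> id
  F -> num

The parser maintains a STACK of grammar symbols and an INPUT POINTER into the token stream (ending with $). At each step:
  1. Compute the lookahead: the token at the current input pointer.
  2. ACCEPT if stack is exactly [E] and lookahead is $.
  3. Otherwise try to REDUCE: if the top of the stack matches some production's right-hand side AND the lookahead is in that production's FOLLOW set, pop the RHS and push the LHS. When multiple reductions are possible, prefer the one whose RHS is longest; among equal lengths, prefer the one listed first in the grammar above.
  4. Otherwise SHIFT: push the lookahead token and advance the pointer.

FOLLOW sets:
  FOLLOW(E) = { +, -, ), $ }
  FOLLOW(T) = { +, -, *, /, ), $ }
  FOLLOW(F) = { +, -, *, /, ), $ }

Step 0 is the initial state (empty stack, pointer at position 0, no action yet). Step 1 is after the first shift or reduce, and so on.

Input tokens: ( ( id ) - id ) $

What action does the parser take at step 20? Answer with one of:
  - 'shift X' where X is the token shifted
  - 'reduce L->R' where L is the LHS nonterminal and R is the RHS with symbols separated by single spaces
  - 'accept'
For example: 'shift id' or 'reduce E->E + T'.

Step 1: shift (. Stack=[(] ptr=1 lookahead=( remaining=[( id ) - id ) $]
Step 2: shift (. Stack=[( (] ptr=2 lookahead=id remaining=[id ) - id ) $]
Step 3: shift id. Stack=[( ( id] ptr=3 lookahead=) remaining=[) - id ) $]
Step 4: reduce F->id. Stack=[( ( F] ptr=3 lookahead=) remaining=[) - id ) $]
Step 5: reduce T->F. Stack=[( ( T] ptr=3 lookahead=) remaining=[) - id ) $]
Step 6: reduce E->T. Stack=[( ( E] ptr=3 lookahead=) remaining=[) - id ) $]
Step 7: shift ). Stack=[( ( E )] ptr=4 lookahead=- remaining=[- id ) $]
Step 8: reduce F->( E ). Stack=[( F] ptr=4 lookahead=- remaining=[- id ) $]
Step 9: reduce T->F. Stack=[( T] ptr=4 lookahead=- remaining=[- id ) $]
Step 10: reduce E->T. Stack=[( E] ptr=4 lookahead=- remaining=[- id ) $]
Step 11: shift -. Stack=[( E -] ptr=5 lookahead=id remaining=[id ) $]
Step 12: shift id. Stack=[( E - id] ptr=6 lookahead=) remaining=[) $]
Step 13: reduce F->id. Stack=[( E - F] ptr=6 lookahead=) remaining=[) $]
Step 14: reduce T->F. Stack=[( E - T] ptr=6 lookahead=) remaining=[) $]
Step 15: reduce E->E - T. Stack=[( E] ptr=6 lookahead=) remaining=[) $]
Step 16: shift ). Stack=[( E )] ptr=7 lookahead=$ remaining=[$]
Step 17: reduce F->( E ). Stack=[F] ptr=7 lookahead=$ remaining=[$]
Step 18: reduce T->F. Stack=[T] ptr=7 lookahead=$ remaining=[$]
Step 19: reduce E->T. Stack=[E] ptr=7 lookahead=$ remaining=[$]
Step 20: accept. Stack=[E] ptr=7 lookahead=$ remaining=[$]

Answer: accept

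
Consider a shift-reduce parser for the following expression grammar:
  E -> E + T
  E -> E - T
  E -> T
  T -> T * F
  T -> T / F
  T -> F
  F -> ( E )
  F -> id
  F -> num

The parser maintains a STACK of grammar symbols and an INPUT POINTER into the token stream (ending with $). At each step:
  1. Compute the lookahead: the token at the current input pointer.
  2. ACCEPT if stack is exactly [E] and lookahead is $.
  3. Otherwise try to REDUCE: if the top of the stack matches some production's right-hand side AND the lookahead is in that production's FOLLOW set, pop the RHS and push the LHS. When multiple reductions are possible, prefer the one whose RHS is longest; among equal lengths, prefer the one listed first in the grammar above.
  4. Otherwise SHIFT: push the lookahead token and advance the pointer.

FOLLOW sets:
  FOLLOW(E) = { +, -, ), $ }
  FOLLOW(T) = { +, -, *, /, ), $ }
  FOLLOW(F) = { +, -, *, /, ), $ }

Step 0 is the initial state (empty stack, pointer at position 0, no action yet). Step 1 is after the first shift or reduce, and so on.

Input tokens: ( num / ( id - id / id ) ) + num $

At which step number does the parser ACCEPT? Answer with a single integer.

Answer: 33

Derivation:
Step 1: shift (. Stack=[(] ptr=1 lookahead=num remaining=[num / ( id - id / id ) ) + num $]
Step 2: shift num. Stack=[( num] ptr=2 lookahead=/ remaining=[/ ( id - id / id ) ) + num $]
Step 3: reduce F->num. Stack=[( F] ptr=2 lookahead=/ remaining=[/ ( id - id / id ) ) + num $]
Step 4: reduce T->F. Stack=[( T] ptr=2 lookahead=/ remaining=[/ ( id - id / id ) ) + num $]
Step 5: shift /. Stack=[( T /] ptr=3 lookahead=( remaining=[( id - id / id ) ) + num $]
Step 6: shift (. Stack=[( T / (] ptr=4 lookahead=id remaining=[id - id / id ) ) + num $]
Step 7: shift id. Stack=[( T / ( id] ptr=5 lookahead=- remaining=[- id / id ) ) + num $]
Step 8: reduce F->id. Stack=[( T / ( F] ptr=5 lookahead=- remaining=[- id / id ) ) + num $]
Step 9: reduce T->F. Stack=[( T / ( T] ptr=5 lookahead=- remaining=[- id / id ) ) + num $]
Step 10: reduce E->T. Stack=[( T / ( E] ptr=5 lookahead=- remaining=[- id / id ) ) + num $]
Step 11: shift -. Stack=[( T / ( E -] ptr=6 lookahead=id remaining=[id / id ) ) + num $]
Step 12: shift id. Stack=[( T / ( E - id] ptr=7 lookahead=/ remaining=[/ id ) ) + num $]
Step 13: reduce F->id. Stack=[( T / ( E - F] ptr=7 lookahead=/ remaining=[/ id ) ) + num $]
Step 14: reduce T->F. Stack=[( T / ( E - T] ptr=7 lookahead=/ remaining=[/ id ) ) + num $]
Step 15: shift /. Stack=[( T / ( E - T /] ptr=8 lookahead=id remaining=[id ) ) + num $]
Step 16: shift id. Stack=[( T / ( E - T / id] ptr=9 lookahead=) remaining=[) ) + num $]
Step 17: reduce F->id. Stack=[( T / ( E - T / F] ptr=9 lookahead=) remaining=[) ) + num $]
Step 18: reduce T->T / F. Stack=[( T / ( E - T] ptr=9 lookahead=) remaining=[) ) + num $]
Step 19: reduce E->E - T. Stack=[( T / ( E] ptr=9 lookahead=) remaining=[) ) + num $]
Step 20: shift ). Stack=[( T / ( E )] ptr=10 lookahead=) remaining=[) + num $]
Step 21: reduce F->( E ). Stack=[( T / F] ptr=10 lookahead=) remaining=[) + num $]
Step 22: reduce T->T / F. Stack=[( T] ptr=10 lookahead=) remaining=[) + num $]
Step 23: reduce E->T. Stack=[( E] ptr=10 lookahead=) remaining=[) + num $]
Step 24: shift ). Stack=[( E )] ptr=11 lookahead=+ remaining=[+ num $]
Step 25: reduce F->( E ). Stack=[F] ptr=11 lookahead=+ remaining=[+ num $]
Step 26: reduce T->F. Stack=[T] ptr=11 lookahead=+ remaining=[+ num $]
Step 27: reduce E->T. Stack=[E] ptr=11 lookahead=+ remaining=[+ num $]
Step 28: shift +. Stack=[E +] ptr=12 lookahead=num remaining=[num $]
Step 29: shift num. Stack=[E + num] ptr=13 lookahead=$ remaining=[$]
Step 30: reduce F->num. Stack=[E + F] ptr=13 lookahead=$ remaining=[$]
Step 31: reduce T->F. Stack=[E + T] ptr=13 lookahead=$ remaining=[$]
Step 32: reduce E->E + T. Stack=[E] ptr=13 lookahead=$ remaining=[$]
Step 33: accept. Stack=[E] ptr=13 lookahead=$ remaining=[$]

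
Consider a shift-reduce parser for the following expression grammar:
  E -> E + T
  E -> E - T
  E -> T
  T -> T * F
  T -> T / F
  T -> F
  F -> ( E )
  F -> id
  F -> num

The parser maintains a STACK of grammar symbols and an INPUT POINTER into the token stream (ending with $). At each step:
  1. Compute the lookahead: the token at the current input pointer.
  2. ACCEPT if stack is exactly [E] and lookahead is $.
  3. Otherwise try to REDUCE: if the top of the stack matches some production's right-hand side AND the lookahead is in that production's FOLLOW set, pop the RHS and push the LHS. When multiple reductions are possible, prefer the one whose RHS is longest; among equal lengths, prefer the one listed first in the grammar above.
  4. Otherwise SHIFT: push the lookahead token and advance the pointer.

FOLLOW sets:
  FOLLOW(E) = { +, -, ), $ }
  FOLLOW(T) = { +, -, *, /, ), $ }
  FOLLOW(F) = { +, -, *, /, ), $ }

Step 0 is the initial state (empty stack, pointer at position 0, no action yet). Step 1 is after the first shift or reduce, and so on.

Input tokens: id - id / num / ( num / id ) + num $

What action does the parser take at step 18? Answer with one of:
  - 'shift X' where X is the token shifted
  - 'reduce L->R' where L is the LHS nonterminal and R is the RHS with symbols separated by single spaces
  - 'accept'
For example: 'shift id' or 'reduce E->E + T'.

Step 1: shift id. Stack=[id] ptr=1 lookahead=- remaining=[- id / num / ( num / id ) + num $]
Step 2: reduce F->id. Stack=[F] ptr=1 lookahead=- remaining=[- id / num / ( num / id ) + num $]
Step 3: reduce T->F. Stack=[T] ptr=1 lookahead=- remaining=[- id / num / ( num / id ) + num $]
Step 4: reduce E->T. Stack=[E] ptr=1 lookahead=- remaining=[- id / num / ( num / id ) + num $]
Step 5: shift -. Stack=[E -] ptr=2 lookahead=id remaining=[id / num / ( num / id ) + num $]
Step 6: shift id. Stack=[E - id] ptr=3 lookahead=/ remaining=[/ num / ( num / id ) + num $]
Step 7: reduce F->id. Stack=[E - F] ptr=3 lookahead=/ remaining=[/ num / ( num / id ) + num $]
Step 8: reduce T->F. Stack=[E - T] ptr=3 lookahead=/ remaining=[/ num / ( num / id ) + num $]
Step 9: shift /. Stack=[E - T /] ptr=4 lookahead=num remaining=[num / ( num / id ) + num $]
Step 10: shift num. Stack=[E - T / num] ptr=5 lookahead=/ remaining=[/ ( num / id ) + num $]
Step 11: reduce F->num. Stack=[E - T / F] ptr=5 lookahead=/ remaining=[/ ( num / id ) + num $]
Step 12: reduce T->T / F. Stack=[E - T] ptr=5 lookahead=/ remaining=[/ ( num / id ) + num $]
Step 13: shift /. Stack=[E - T /] ptr=6 lookahead=( remaining=[( num / id ) + num $]
Step 14: shift (. Stack=[E - T / (] ptr=7 lookahead=num remaining=[num / id ) + num $]
Step 15: shift num. Stack=[E - T / ( num] ptr=8 lookahead=/ remaining=[/ id ) + num $]
Step 16: reduce F->num. Stack=[E - T / ( F] ptr=8 lookahead=/ remaining=[/ id ) + num $]
Step 17: reduce T->F. Stack=[E - T / ( T] ptr=8 lookahead=/ remaining=[/ id ) + num $]
Step 18: shift /. Stack=[E - T / ( T /] ptr=9 lookahead=id remaining=[id ) + num $]

Answer: shift /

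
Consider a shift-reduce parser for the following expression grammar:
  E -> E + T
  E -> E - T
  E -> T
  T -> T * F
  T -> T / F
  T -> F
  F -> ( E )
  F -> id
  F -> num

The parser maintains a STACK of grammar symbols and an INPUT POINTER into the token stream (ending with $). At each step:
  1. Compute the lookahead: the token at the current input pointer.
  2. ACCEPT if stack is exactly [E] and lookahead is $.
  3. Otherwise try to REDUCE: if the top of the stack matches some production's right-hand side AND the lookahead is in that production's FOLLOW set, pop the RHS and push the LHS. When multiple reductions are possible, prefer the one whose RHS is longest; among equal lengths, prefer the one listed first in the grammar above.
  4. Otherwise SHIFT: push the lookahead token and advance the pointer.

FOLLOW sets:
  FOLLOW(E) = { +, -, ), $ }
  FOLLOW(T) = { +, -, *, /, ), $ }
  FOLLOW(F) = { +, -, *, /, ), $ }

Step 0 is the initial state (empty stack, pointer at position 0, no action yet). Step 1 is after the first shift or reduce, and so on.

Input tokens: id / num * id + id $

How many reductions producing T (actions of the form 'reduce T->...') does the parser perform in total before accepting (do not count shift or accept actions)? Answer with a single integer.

Step 1: shift id. Stack=[id] ptr=1 lookahead=/ remaining=[/ num * id + id $]
Step 2: reduce F->id. Stack=[F] ptr=1 lookahead=/ remaining=[/ num * id + id $]
Step 3: reduce T->F. Stack=[T] ptr=1 lookahead=/ remaining=[/ num * id + id $]
Step 4: shift /. Stack=[T /] ptr=2 lookahead=num remaining=[num * id + id $]
Step 5: shift num. Stack=[T / num] ptr=3 lookahead=* remaining=[* id + id $]
Step 6: reduce F->num. Stack=[T / F] ptr=3 lookahead=* remaining=[* id + id $]
Step 7: reduce T->T / F. Stack=[T] ptr=3 lookahead=* remaining=[* id + id $]
Step 8: shift *. Stack=[T *] ptr=4 lookahead=id remaining=[id + id $]
Step 9: shift id. Stack=[T * id] ptr=5 lookahead=+ remaining=[+ id $]
Step 10: reduce F->id. Stack=[T * F] ptr=5 lookahead=+ remaining=[+ id $]
Step 11: reduce T->T * F. Stack=[T] ptr=5 lookahead=+ remaining=[+ id $]
Step 12: reduce E->T. Stack=[E] ptr=5 lookahead=+ remaining=[+ id $]
Step 13: shift +. Stack=[E +] ptr=6 lookahead=id remaining=[id $]
Step 14: shift id. Stack=[E + id] ptr=7 lookahead=$ remaining=[$]
Step 15: reduce F->id. Stack=[E + F] ptr=7 lookahead=$ remaining=[$]
Step 16: reduce T->F. Stack=[E + T] ptr=7 lookahead=$ remaining=[$]
Step 17: reduce E->E + T. Stack=[E] ptr=7 lookahead=$ remaining=[$]
Step 18: accept. Stack=[E] ptr=7 lookahead=$ remaining=[$]

Answer: 4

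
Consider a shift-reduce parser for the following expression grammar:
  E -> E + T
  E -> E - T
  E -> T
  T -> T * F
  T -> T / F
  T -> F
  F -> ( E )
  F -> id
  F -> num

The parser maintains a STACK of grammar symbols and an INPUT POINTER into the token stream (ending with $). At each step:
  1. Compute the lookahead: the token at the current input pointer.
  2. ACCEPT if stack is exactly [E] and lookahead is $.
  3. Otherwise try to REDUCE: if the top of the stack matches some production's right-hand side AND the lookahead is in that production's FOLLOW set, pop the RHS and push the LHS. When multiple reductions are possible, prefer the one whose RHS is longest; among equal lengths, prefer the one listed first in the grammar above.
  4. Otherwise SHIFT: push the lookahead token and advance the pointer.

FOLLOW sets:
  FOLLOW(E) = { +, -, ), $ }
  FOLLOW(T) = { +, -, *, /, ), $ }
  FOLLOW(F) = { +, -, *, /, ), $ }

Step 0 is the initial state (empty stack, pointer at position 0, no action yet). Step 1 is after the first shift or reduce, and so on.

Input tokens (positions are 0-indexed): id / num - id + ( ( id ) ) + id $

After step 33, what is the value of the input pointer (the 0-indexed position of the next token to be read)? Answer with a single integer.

Answer: 13

Derivation:
Step 1: shift id. Stack=[id] ptr=1 lookahead=/ remaining=[/ num - id + ( ( id ) ) + id $]
Step 2: reduce F->id. Stack=[F] ptr=1 lookahead=/ remaining=[/ num - id + ( ( id ) ) + id $]
Step 3: reduce T->F. Stack=[T] ptr=1 lookahead=/ remaining=[/ num - id + ( ( id ) ) + id $]
Step 4: shift /. Stack=[T /] ptr=2 lookahead=num remaining=[num - id + ( ( id ) ) + id $]
Step 5: shift num. Stack=[T / num] ptr=3 lookahead=- remaining=[- id + ( ( id ) ) + id $]
Step 6: reduce F->num. Stack=[T / F] ptr=3 lookahead=- remaining=[- id + ( ( id ) ) + id $]
Step 7: reduce T->T / F. Stack=[T] ptr=3 lookahead=- remaining=[- id + ( ( id ) ) + id $]
Step 8: reduce E->T. Stack=[E] ptr=3 lookahead=- remaining=[- id + ( ( id ) ) + id $]
Step 9: shift -. Stack=[E -] ptr=4 lookahead=id remaining=[id + ( ( id ) ) + id $]
Step 10: shift id. Stack=[E - id] ptr=5 lookahead=+ remaining=[+ ( ( id ) ) + id $]
Step 11: reduce F->id. Stack=[E - F] ptr=5 lookahead=+ remaining=[+ ( ( id ) ) + id $]
Step 12: reduce T->F. Stack=[E - T] ptr=5 lookahead=+ remaining=[+ ( ( id ) ) + id $]
Step 13: reduce E->E - T. Stack=[E] ptr=5 lookahead=+ remaining=[+ ( ( id ) ) + id $]
Step 14: shift +. Stack=[E +] ptr=6 lookahead=( remaining=[( ( id ) ) + id $]
Step 15: shift (. Stack=[E + (] ptr=7 lookahead=( remaining=[( id ) ) + id $]
Step 16: shift (. Stack=[E + ( (] ptr=8 lookahead=id remaining=[id ) ) + id $]
Step 17: shift id. Stack=[E + ( ( id] ptr=9 lookahead=) remaining=[) ) + id $]
Step 18: reduce F->id. Stack=[E + ( ( F] ptr=9 lookahead=) remaining=[) ) + id $]
Step 19: reduce T->F. Stack=[E + ( ( T] ptr=9 lookahead=) remaining=[) ) + id $]
Step 20: reduce E->T. Stack=[E + ( ( E] ptr=9 lookahead=) remaining=[) ) + id $]
Step 21: shift ). Stack=[E + ( ( E )] ptr=10 lookahead=) remaining=[) + id $]
Step 22: reduce F->( E ). Stack=[E + ( F] ptr=10 lookahead=) remaining=[) + id $]
Step 23: reduce T->F. Stack=[E + ( T] ptr=10 lookahead=) remaining=[) + id $]
Step 24: reduce E->T. Stack=[E + ( E] ptr=10 lookahead=) remaining=[) + id $]
Step 25: shift ). Stack=[E + ( E )] ptr=11 lookahead=+ remaining=[+ id $]
Step 26: reduce F->( E ). Stack=[E + F] ptr=11 lookahead=+ remaining=[+ id $]
Step 27: reduce T->F. Stack=[E + T] ptr=11 lookahead=+ remaining=[+ id $]
Step 28: reduce E->E + T. Stack=[E] ptr=11 lookahead=+ remaining=[+ id $]
Step 29: shift +. Stack=[E +] ptr=12 lookahead=id remaining=[id $]
Step 30: shift id. Stack=[E + id] ptr=13 lookahead=$ remaining=[$]
Step 31: reduce F->id. Stack=[E + F] ptr=13 lookahead=$ remaining=[$]
Step 32: reduce T->F. Stack=[E + T] ptr=13 lookahead=$ remaining=[$]
Step 33: reduce E->E + T. Stack=[E] ptr=13 lookahead=$ remaining=[$]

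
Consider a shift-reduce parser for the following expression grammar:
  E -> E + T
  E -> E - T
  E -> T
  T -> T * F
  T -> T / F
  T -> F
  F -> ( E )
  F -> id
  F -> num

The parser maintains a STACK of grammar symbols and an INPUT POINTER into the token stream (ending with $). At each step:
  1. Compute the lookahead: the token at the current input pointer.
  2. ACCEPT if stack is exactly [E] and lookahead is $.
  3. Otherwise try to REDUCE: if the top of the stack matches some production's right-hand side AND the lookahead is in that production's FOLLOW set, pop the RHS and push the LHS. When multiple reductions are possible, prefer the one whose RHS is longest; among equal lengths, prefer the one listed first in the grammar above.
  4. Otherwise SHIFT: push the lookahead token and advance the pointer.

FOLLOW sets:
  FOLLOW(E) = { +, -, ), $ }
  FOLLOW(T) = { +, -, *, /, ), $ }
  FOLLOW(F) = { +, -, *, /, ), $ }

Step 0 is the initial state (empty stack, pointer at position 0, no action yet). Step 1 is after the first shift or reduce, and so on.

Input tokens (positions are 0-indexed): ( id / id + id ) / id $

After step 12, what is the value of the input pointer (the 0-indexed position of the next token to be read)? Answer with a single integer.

Answer: 6

Derivation:
Step 1: shift (. Stack=[(] ptr=1 lookahead=id remaining=[id / id + id ) / id $]
Step 2: shift id. Stack=[( id] ptr=2 lookahead=/ remaining=[/ id + id ) / id $]
Step 3: reduce F->id. Stack=[( F] ptr=2 lookahead=/ remaining=[/ id + id ) / id $]
Step 4: reduce T->F. Stack=[( T] ptr=2 lookahead=/ remaining=[/ id + id ) / id $]
Step 5: shift /. Stack=[( T /] ptr=3 lookahead=id remaining=[id + id ) / id $]
Step 6: shift id. Stack=[( T / id] ptr=4 lookahead=+ remaining=[+ id ) / id $]
Step 7: reduce F->id. Stack=[( T / F] ptr=4 lookahead=+ remaining=[+ id ) / id $]
Step 8: reduce T->T / F. Stack=[( T] ptr=4 lookahead=+ remaining=[+ id ) / id $]
Step 9: reduce E->T. Stack=[( E] ptr=4 lookahead=+ remaining=[+ id ) / id $]
Step 10: shift +. Stack=[( E +] ptr=5 lookahead=id remaining=[id ) / id $]
Step 11: shift id. Stack=[( E + id] ptr=6 lookahead=) remaining=[) / id $]
Step 12: reduce F->id. Stack=[( E + F] ptr=6 lookahead=) remaining=[) / id $]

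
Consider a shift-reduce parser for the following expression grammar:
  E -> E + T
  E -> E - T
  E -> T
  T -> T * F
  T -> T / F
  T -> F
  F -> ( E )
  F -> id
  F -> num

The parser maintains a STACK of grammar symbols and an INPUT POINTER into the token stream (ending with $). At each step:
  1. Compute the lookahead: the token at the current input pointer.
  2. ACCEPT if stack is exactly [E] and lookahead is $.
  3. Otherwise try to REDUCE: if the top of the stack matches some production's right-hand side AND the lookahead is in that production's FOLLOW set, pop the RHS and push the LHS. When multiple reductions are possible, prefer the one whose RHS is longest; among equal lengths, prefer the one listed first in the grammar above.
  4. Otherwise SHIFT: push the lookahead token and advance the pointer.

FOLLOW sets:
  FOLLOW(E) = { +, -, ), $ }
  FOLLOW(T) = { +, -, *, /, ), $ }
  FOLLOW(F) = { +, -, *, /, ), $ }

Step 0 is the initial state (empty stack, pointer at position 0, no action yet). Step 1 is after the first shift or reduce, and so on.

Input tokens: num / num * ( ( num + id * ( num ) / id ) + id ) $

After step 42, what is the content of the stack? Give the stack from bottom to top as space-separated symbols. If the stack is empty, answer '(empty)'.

Step 1: shift num. Stack=[num] ptr=1 lookahead=/ remaining=[/ num * ( ( num + id * ( num ) / id ) + id ) $]
Step 2: reduce F->num. Stack=[F] ptr=1 lookahead=/ remaining=[/ num * ( ( num + id * ( num ) / id ) + id ) $]
Step 3: reduce T->F. Stack=[T] ptr=1 lookahead=/ remaining=[/ num * ( ( num + id * ( num ) / id ) + id ) $]
Step 4: shift /. Stack=[T /] ptr=2 lookahead=num remaining=[num * ( ( num + id * ( num ) / id ) + id ) $]
Step 5: shift num. Stack=[T / num] ptr=3 lookahead=* remaining=[* ( ( num + id * ( num ) / id ) + id ) $]
Step 6: reduce F->num. Stack=[T / F] ptr=3 lookahead=* remaining=[* ( ( num + id * ( num ) / id ) + id ) $]
Step 7: reduce T->T / F. Stack=[T] ptr=3 lookahead=* remaining=[* ( ( num + id * ( num ) / id ) + id ) $]
Step 8: shift *. Stack=[T *] ptr=4 lookahead=( remaining=[( ( num + id * ( num ) / id ) + id ) $]
Step 9: shift (. Stack=[T * (] ptr=5 lookahead=( remaining=[( num + id * ( num ) / id ) + id ) $]
Step 10: shift (. Stack=[T * ( (] ptr=6 lookahead=num remaining=[num + id * ( num ) / id ) + id ) $]
Step 11: shift num. Stack=[T * ( ( num] ptr=7 lookahead=+ remaining=[+ id * ( num ) / id ) + id ) $]
Step 12: reduce F->num. Stack=[T * ( ( F] ptr=7 lookahead=+ remaining=[+ id * ( num ) / id ) + id ) $]
Step 13: reduce T->F. Stack=[T * ( ( T] ptr=7 lookahead=+ remaining=[+ id * ( num ) / id ) + id ) $]
Step 14: reduce E->T. Stack=[T * ( ( E] ptr=7 lookahead=+ remaining=[+ id * ( num ) / id ) + id ) $]
Step 15: shift +. Stack=[T * ( ( E +] ptr=8 lookahead=id remaining=[id * ( num ) / id ) + id ) $]
Step 16: shift id. Stack=[T * ( ( E + id] ptr=9 lookahead=* remaining=[* ( num ) / id ) + id ) $]
Step 17: reduce F->id. Stack=[T * ( ( E + F] ptr=9 lookahead=* remaining=[* ( num ) / id ) + id ) $]
Step 18: reduce T->F. Stack=[T * ( ( E + T] ptr=9 lookahead=* remaining=[* ( num ) / id ) + id ) $]
Step 19: shift *. Stack=[T * ( ( E + T *] ptr=10 lookahead=( remaining=[( num ) / id ) + id ) $]
Step 20: shift (. Stack=[T * ( ( E + T * (] ptr=11 lookahead=num remaining=[num ) / id ) + id ) $]
Step 21: shift num. Stack=[T * ( ( E + T * ( num] ptr=12 lookahead=) remaining=[) / id ) + id ) $]
Step 22: reduce F->num. Stack=[T * ( ( E + T * ( F] ptr=12 lookahead=) remaining=[) / id ) + id ) $]
Step 23: reduce T->F. Stack=[T * ( ( E + T * ( T] ptr=12 lookahead=) remaining=[) / id ) + id ) $]
Step 24: reduce E->T. Stack=[T * ( ( E + T * ( E] ptr=12 lookahead=) remaining=[) / id ) + id ) $]
Step 25: shift ). Stack=[T * ( ( E + T * ( E )] ptr=13 lookahead=/ remaining=[/ id ) + id ) $]
Step 26: reduce F->( E ). Stack=[T * ( ( E + T * F] ptr=13 lookahead=/ remaining=[/ id ) + id ) $]
Step 27: reduce T->T * F. Stack=[T * ( ( E + T] ptr=13 lookahead=/ remaining=[/ id ) + id ) $]
Step 28: shift /. Stack=[T * ( ( E + T /] ptr=14 lookahead=id remaining=[id ) + id ) $]
Step 29: shift id. Stack=[T * ( ( E + T / id] ptr=15 lookahead=) remaining=[) + id ) $]
Step 30: reduce F->id. Stack=[T * ( ( E + T / F] ptr=15 lookahead=) remaining=[) + id ) $]
Step 31: reduce T->T / F. Stack=[T * ( ( E + T] ptr=15 lookahead=) remaining=[) + id ) $]
Step 32: reduce E->E + T. Stack=[T * ( ( E] ptr=15 lookahead=) remaining=[) + id ) $]
Step 33: shift ). Stack=[T * ( ( E )] ptr=16 lookahead=+ remaining=[+ id ) $]
Step 34: reduce F->( E ). Stack=[T * ( F] ptr=16 lookahead=+ remaining=[+ id ) $]
Step 35: reduce T->F. Stack=[T * ( T] ptr=16 lookahead=+ remaining=[+ id ) $]
Step 36: reduce E->T. Stack=[T * ( E] ptr=16 lookahead=+ remaining=[+ id ) $]
Step 37: shift +. Stack=[T * ( E +] ptr=17 lookahead=id remaining=[id ) $]
Step 38: shift id. Stack=[T * ( E + id] ptr=18 lookahead=) remaining=[) $]
Step 39: reduce F->id. Stack=[T * ( E + F] ptr=18 lookahead=) remaining=[) $]
Step 40: reduce T->F. Stack=[T * ( E + T] ptr=18 lookahead=) remaining=[) $]
Step 41: reduce E->E + T. Stack=[T * ( E] ptr=18 lookahead=) remaining=[) $]
Step 42: shift ). Stack=[T * ( E )] ptr=19 lookahead=$ remaining=[$]

Answer: T * ( E )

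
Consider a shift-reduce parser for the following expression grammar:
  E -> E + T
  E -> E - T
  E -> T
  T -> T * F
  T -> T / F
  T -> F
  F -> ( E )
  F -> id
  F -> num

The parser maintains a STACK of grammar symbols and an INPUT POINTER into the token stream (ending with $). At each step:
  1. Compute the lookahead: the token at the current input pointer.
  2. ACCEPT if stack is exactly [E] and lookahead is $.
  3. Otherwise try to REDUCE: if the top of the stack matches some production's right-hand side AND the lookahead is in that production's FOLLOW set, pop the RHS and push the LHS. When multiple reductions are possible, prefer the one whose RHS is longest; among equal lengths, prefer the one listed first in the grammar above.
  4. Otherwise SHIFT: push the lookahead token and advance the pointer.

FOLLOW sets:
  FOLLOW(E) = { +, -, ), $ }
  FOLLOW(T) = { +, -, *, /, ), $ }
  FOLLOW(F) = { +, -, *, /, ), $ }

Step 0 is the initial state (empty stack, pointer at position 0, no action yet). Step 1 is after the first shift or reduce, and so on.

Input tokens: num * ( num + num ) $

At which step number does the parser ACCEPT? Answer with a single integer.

Step 1: shift num. Stack=[num] ptr=1 lookahead=* remaining=[* ( num + num ) $]
Step 2: reduce F->num. Stack=[F] ptr=1 lookahead=* remaining=[* ( num + num ) $]
Step 3: reduce T->F. Stack=[T] ptr=1 lookahead=* remaining=[* ( num + num ) $]
Step 4: shift *. Stack=[T *] ptr=2 lookahead=( remaining=[( num + num ) $]
Step 5: shift (. Stack=[T * (] ptr=3 lookahead=num remaining=[num + num ) $]
Step 6: shift num. Stack=[T * ( num] ptr=4 lookahead=+ remaining=[+ num ) $]
Step 7: reduce F->num. Stack=[T * ( F] ptr=4 lookahead=+ remaining=[+ num ) $]
Step 8: reduce T->F. Stack=[T * ( T] ptr=4 lookahead=+ remaining=[+ num ) $]
Step 9: reduce E->T. Stack=[T * ( E] ptr=4 lookahead=+ remaining=[+ num ) $]
Step 10: shift +. Stack=[T * ( E +] ptr=5 lookahead=num remaining=[num ) $]
Step 11: shift num. Stack=[T * ( E + num] ptr=6 lookahead=) remaining=[) $]
Step 12: reduce F->num. Stack=[T * ( E + F] ptr=6 lookahead=) remaining=[) $]
Step 13: reduce T->F. Stack=[T * ( E + T] ptr=6 lookahead=) remaining=[) $]
Step 14: reduce E->E + T. Stack=[T * ( E] ptr=6 lookahead=) remaining=[) $]
Step 15: shift ). Stack=[T * ( E )] ptr=7 lookahead=$ remaining=[$]
Step 16: reduce F->( E ). Stack=[T * F] ptr=7 lookahead=$ remaining=[$]
Step 17: reduce T->T * F. Stack=[T] ptr=7 lookahead=$ remaining=[$]
Step 18: reduce E->T. Stack=[E] ptr=7 lookahead=$ remaining=[$]
Step 19: accept. Stack=[E] ptr=7 lookahead=$ remaining=[$]

Answer: 19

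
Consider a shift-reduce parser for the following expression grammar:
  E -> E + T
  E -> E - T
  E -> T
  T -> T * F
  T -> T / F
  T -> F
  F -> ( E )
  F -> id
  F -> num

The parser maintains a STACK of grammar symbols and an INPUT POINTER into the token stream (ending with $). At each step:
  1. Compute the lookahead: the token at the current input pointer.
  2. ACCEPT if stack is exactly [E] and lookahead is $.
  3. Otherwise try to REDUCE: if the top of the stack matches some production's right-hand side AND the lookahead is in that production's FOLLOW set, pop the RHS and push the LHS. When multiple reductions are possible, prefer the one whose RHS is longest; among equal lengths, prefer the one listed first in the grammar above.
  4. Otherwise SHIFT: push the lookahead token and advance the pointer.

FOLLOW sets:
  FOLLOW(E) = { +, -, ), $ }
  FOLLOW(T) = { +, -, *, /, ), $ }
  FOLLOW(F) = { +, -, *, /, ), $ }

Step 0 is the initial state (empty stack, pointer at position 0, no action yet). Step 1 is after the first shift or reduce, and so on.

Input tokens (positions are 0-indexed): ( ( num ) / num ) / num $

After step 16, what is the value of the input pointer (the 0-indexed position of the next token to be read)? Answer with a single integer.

Answer: 7

Derivation:
Step 1: shift (. Stack=[(] ptr=1 lookahead=( remaining=[( num ) / num ) / num $]
Step 2: shift (. Stack=[( (] ptr=2 lookahead=num remaining=[num ) / num ) / num $]
Step 3: shift num. Stack=[( ( num] ptr=3 lookahead=) remaining=[) / num ) / num $]
Step 4: reduce F->num. Stack=[( ( F] ptr=3 lookahead=) remaining=[) / num ) / num $]
Step 5: reduce T->F. Stack=[( ( T] ptr=3 lookahead=) remaining=[) / num ) / num $]
Step 6: reduce E->T. Stack=[( ( E] ptr=3 lookahead=) remaining=[) / num ) / num $]
Step 7: shift ). Stack=[( ( E )] ptr=4 lookahead=/ remaining=[/ num ) / num $]
Step 8: reduce F->( E ). Stack=[( F] ptr=4 lookahead=/ remaining=[/ num ) / num $]
Step 9: reduce T->F. Stack=[( T] ptr=4 lookahead=/ remaining=[/ num ) / num $]
Step 10: shift /. Stack=[( T /] ptr=5 lookahead=num remaining=[num ) / num $]
Step 11: shift num. Stack=[( T / num] ptr=6 lookahead=) remaining=[) / num $]
Step 12: reduce F->num. Stack=[( T / F] ptr=6 lookahead=) remaining=[) / num $]
Step 13: reduce T->T / F. Stack=[( T] ptr=6 lookahead=) remaining=[) / num $]
Step 14: reduce E->T. Stack=[( E] ptr=6 lookahead=) remaining=[) / num $]
Step 15: shift ). Stack=[( E )] ptr=7 lookahead=/ remaining=[/ num $]
Step 16: reduce F->( E ). Stack=[F] ptr=7 lookahead=/ remaining=[/ num $]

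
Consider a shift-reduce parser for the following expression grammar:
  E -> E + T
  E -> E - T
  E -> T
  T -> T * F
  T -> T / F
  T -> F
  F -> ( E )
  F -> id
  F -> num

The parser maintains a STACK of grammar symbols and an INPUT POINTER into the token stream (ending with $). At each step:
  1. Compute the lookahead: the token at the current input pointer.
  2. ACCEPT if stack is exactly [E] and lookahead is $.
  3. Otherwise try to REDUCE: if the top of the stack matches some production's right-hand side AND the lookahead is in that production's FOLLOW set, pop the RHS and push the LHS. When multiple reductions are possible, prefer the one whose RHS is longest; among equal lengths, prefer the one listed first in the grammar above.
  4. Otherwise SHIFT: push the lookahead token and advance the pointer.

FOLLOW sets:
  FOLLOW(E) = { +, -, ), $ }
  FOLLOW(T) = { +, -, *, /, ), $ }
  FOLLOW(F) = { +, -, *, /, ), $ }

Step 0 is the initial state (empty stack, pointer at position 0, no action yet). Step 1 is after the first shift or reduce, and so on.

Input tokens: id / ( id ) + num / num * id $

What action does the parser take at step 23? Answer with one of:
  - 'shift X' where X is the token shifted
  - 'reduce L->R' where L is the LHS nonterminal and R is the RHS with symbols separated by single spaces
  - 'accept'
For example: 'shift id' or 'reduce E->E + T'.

Answer: shift id

Derivation:
Step 1: shift id. Stack=[id] ptr=1 lookahead=/ remaining=[/ ( id ) + num / num * id $]
Step 2: reduce F->id. Stack=[F] ptr=1 lookahead=/ remaining=[/ ( id ) + num / num * id $]
Step 3: reduce T->F. Stack=[T] ptr=1 lookahead=/ remaining=[/ ( id ) + num / num * id $]
Step 4: shift /. Stack=[T /] ptr=2 lookahead=( remaining=[( id ) + num / num * id $]
Step 5: shift (. Stack=[T / (] ptr=3 lookahead=id remaining=[id ) + num / num * id $]
Step 6: shift id. Stack=[T / ( id] ptr=4 lookahead=) remaining=[) + num / num * id $]
Step 7: reduce F->id. Stack=[T / ( F] ptr=4 lookahead=) remaining=[) + num / num * id $]
Step 8: reduce T->F. Stack=[T / ( T] ptr=4 lookahead=) remaining=[) + num / num * id $]
Step 9: reduce E->T. Stack=[T / ( E] ptr=4 lookahead=) remaining=[) + num / num * id $]
Step 10: shift ). Stack=[T / ( E )] ptr=5 lookahead=+ remaining=[+ num / num * id $]
Step 11: reduce F->( E ). Stack=[T / F] ptr=5 lookahead=+ remaining=[+ num / num * id $]
Step 12: reduce T->T / F. Stack=[T] ptr=5 lookahead=+ remaining=[+ num / num * id $]
Step 13: reduce E->T. Stack=[E] ptr=5 lookahead=+ remaining=[+ num / num * id $]
Step 14: shift +. Stack=[E +] ptr=6 lookahead=num remaining=[num / num * id $]
Step 15: shift num. Stack=[E + num] ptr=7 lookahead=/ remaining=[/ num * id $]
Step 16: reduce F->num. Stack=[E + F] ptr=7 lookahead=/ remaining=[/ num * id $]
Step 17: reduce T->F. Stack=[E + T] ptr=7 lookahead=/ remaining=[/ num * id $]
Step 18: shift /. Stack=[E + T /] ptr=8 lookahead=num remaining=[num * id $]
Step 19: shift num. Stack=[E + T / num] ptr=9 lookahead=* remaining=[* id $]
Step 20: reduce F->num. Stack=[E + T / F] ptr=9 lookahead=* remaining=[* id $]
Step 21: reduce T->T / F. Stack=[E + T] ptr=9 lookahead=* remaining=[* id $]
Step 22: shift *. Stack=[E + T *] ptr=10 lookahead=id remaining=[id $]
Step 23: shift id. Stack=[E + T * id] ptr=11 lookahead=$ remaining=[$]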